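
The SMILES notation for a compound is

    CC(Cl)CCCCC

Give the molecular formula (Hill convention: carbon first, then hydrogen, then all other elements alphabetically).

C7H15Cl

Walk through each heavy atom and fill implicit hydrogens from standard valence (C 4, N 3, O 2, S 2, halogen 1):
  atom 1: C, bond orders sum to 1 (valence 4) → 3 H
  atom 2: C, bond orders sum to 3 (valence 4) → 1 H
  atom 3: Cl (halogen, monovalent) → 0 H
  atom 4: C, bond orders sum to 2 (valence 4) → 2 H
  atom 5: C, bond orders sum to 2 (valence 4) → 2 H
  atom 6: C, bond orders sum to 2 (valence 4) → 2 H
  atom 7: C, bond orders sum to 2 (valence 4) → 2 H
  atom 8: C, bond orders sum to 1 (valence 4) → 3 H
Totals → C:7, H:15, Cl:1.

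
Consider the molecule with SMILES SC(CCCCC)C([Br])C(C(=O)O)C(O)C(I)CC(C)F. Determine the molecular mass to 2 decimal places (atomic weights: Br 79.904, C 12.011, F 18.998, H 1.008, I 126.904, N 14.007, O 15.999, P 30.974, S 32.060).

First, the molecular formula is C14H25BrFIO3S (counting implicit H from valence).
  Br: 1 × 79.904 = 79.904
  C: 14 × 12.011 = 168.154
  F: 1 × 18.998 = 18.998
  H: 25 × 1.008 = 25.200
  I: 1 × 126.904 = 126.904
  O: 3 × 15.999 = 47.997
  S: 1 × 32.060 = 32.060
Sum: 1×79.904 + 14×12.011 + 1×18.998 + 25×1.008 + 1×126.904 + 3×15.999 + 1×32.060 = 499.217 → 499.22 g/mol.

499.22 g/mol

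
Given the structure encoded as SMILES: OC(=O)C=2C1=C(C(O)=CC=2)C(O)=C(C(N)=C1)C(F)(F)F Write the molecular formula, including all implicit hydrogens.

Walk through each heavy atom and fill implicit hydrogens from standard valence (C 4, N 3, O 2, S 2, halogen 1):
  atom 1: O, bond orders sum to 1 (valence 2) → 1 H
  atom 2: C, bond orders sum to 4 (valence 4) → 0 H
  atom 3: O, bond orders sum to 2 (valence 2) → 0 H
  atom 4: C, bond orders sum to 4 (valence 4) → 0 H
  atom 5: C, bond orders sum to 4 (valence 4) → 0 H
  atom 6: C, bond orders sum to 4 (valence 4) → 0 H
  atom 7: C, bond orders sum to 4 (valence 4) → 0 H
  atom 8: O, bond orders sum to 1 (valence 2) → 1 H
  atom 9: C, bond orders sum to 3 (valence 4) → 1 H
  atom 10: C, bond orders sum to 3 (valence 4) → 1 H
  atom 11: C, bond orders sum to 4 (valence 4) → 0 H
  atom 12: O, bond orders sum to 1 (valence 2) → 1 H
  atom 13: C, bond orders sum to 4 (valence 4) → 0 H
  atom 14: C, bond orders sum to 4 (valence 4) → 0 H
  atom 15: N, bond orders sum to 1 (valence 3) → 2 H
  atom 16: C, bond orders sum to 3 (valence 4) → 1 H
  atom 17: C, bond orders sum to 4 (valence 4) → 0 H
  atom 18: F (halogen, monovalent) → 0 H
  atom 19: F (halogen, monovalent) → 0 H
  atom 20: F (halogen, monovalent) → 0 H
Totals → C:12, H:8, F:3, N:1, O:4.

C12H8F3NO4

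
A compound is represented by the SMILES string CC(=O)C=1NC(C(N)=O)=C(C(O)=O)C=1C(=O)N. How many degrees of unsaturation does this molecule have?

Molecular formula: C9H9N3O5.
DoU = (2C + 2 + N − H − X) / 2, where X is the halogen count and O/S are ignored.
    = (2·9 + 2 + 3 − 9 − 0) / 2 = 14 / 2 = 7.

7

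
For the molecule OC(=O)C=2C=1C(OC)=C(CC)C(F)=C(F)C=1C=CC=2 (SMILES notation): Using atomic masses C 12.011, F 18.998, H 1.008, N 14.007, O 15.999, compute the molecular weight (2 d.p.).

First, the molecular formula is C14H12F2O3 (counting implicit H from valence).
  C: 14 × 12.011 = 168.154
  F: 2 × 18.998 = 37.996
  H: 12 × 1.008 = 12.096
  O: 3 × 15.999 = 47.997
Sum: 14×12.011 + 2×18.998 + 12×1.008 + 3×15.999 = 266.243 → 266.24 g/mol.

266.24 g/mol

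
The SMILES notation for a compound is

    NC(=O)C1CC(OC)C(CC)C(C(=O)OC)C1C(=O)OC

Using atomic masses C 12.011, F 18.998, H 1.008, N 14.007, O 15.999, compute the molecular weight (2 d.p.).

First, the molecular formula is C14H23NO6 (counting implicit H from valence).
  C: 14 × 12.011 = 168.154
  H: 23 × 1.008 = 23.184
  N: 1 × 14.007 = 14.007
  O: 6 × 15.999 = 95.994
Sum: 14×12.011 + 23×1.008 + 1×14.007 + 6×15.999 = 301.339 → 301.34 g/mol.

301.34 g/mol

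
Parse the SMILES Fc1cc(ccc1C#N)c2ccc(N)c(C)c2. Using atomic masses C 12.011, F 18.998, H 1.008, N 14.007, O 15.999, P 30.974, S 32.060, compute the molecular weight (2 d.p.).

226.25 g/mol

First, the molecular formula is C14H11FN2 (counting implicit H from valence).
  C: 14 × 12.011 = 168.154
  F: 1 × 18.998 = 18.998
  H: 11 × 1.008 = 11.088
  N: 2 × 14.007 = 28.014
Sum: 14×12.011 + 1×18.998 + 11×1.008 + 2×14.007 = 226.254 → 226.25 g/mol.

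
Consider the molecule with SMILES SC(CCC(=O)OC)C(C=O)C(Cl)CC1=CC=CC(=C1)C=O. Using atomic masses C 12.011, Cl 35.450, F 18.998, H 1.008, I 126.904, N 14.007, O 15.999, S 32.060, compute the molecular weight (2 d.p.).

First, the molecular formula is C16H19ClO4S (counting implicit H from valence).
  C: 16 × 12.011 = 192.176
  Cl: 1 × 35.450 = 35.450
  H: 19 × 1.008 = 19.152
  O: 4 × 15.999 = 63.996
  S: 1 × 32.060 = 32.060
Sum: 16×12.011 + 1×35.450 + 19×1.008 + 4×15.999 + 1×32.060 = 342.834 → 342.83 g/mol.

342.83 g/mol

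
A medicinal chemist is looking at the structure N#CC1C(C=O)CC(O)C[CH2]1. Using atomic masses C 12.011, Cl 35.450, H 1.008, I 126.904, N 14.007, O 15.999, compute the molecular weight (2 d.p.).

First, the molecular formula is C8H11NO2 (counting implicit H from valence).
  C: 8 × 12.011 = 96.088
  H: 11 × 1.008 = 11.088
  N: 1 × 14.007 = 14.007
  O: 2 × 15.999 = 31.998
Sum: 8×12.011 + 11×1.008 + 1×14.007 + 2×15.999 = 153.181 → 153.18 g/mol.

153.18 g/mol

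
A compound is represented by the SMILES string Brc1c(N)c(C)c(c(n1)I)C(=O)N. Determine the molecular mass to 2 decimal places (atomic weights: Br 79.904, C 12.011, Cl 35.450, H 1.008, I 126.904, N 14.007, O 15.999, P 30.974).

355.96 g/mol

First, the molecular formula is C7H7BrIN3O (counting implicit H from valence).
  Br: 1 × 79.904 = 79.904
  C: 7 × 12.011 = 84.077
  H: 7 × 1.008 = 7.056
  I: 1 × 126.904 = 126.904
  N: 3 × 14.007 = 42.021
  O: 1 × 15.999 = 15.999
Sum: 1×79.904 + 7×12.011 + 7×1.008 + 1×126.904 + 3×14.007 + 1×15.999 = 355.961 → 355.96 g/mol.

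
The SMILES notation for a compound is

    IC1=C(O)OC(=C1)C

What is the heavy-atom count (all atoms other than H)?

Every atom symbol written in the SMILES (organic subset) is one heavy atom; implicit H are not written.
Heavy atoms by element → C:5, I:1, O:2.
Total: 8.

8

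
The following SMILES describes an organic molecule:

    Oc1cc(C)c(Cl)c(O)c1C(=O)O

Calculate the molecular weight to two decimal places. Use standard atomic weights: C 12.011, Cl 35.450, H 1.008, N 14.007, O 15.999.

202.59 g/mol

First, the molecular formula is C8H7ClO4 (counting implicit H from valence).
  C: 8 × 12.011 = 96.088
  Cl: 1 × 35.450 = 35.450
  H: 7 × 1.008 = 7.056
  O: 4 × 15.999 = 63.996
Sum: 8×12.011 + 1×35.450 + 7×1.008 + 4×15.999 = 202.590 → 202.59 g/mol.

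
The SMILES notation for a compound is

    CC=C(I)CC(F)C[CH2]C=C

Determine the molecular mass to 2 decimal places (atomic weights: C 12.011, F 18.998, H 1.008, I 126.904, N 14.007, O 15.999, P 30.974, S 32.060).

268.11 g/mol

First, the molecular formula is C9H14FI (counting implicit H from valence).
  C: 9 × 12.011 = 108.099
  F: 1 × 18.998 = 18.998
  H: 14 × 1.008 = 14.112
  I: 1 × 126.904 = 126.904
Sum: 9×12.011 + 1×18.998 + 14×1.008 + 1×126.904 = 268.113 → 268.11 g/mol.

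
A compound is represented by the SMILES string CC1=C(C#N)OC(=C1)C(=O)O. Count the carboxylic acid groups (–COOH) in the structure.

1

The carboxylic acid motif appears at heavy-atom position 9 in the SMILES.
Other groups present: 1 nitrile.
Carboxylic acid count: 1.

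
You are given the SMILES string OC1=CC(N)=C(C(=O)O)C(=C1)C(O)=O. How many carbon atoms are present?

Count every carbon token in the SMILES (each C, including those in ring-closure positions and inside branches).
Carbon count: 8.

8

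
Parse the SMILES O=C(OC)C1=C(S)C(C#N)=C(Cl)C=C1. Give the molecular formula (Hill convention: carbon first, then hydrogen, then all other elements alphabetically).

C9H6ClNO2S

Walk through each heavy atom and fill implicit hydrogens from standard valence (C 4, N 3, O 2, S 2, halogen 1):
  atom 1: O, bond orders sum to 2 (valence 2) → 0 H
  atom 2: C, bond orders sum to 4 (valence 4) → 0 H
  atom 3: O, bond orders sum to 2 (valence 2) → 0 H
  atom 4: C, bond orders sum to 1 (valence 4) → 3 H
  atom 5: C, bond orders sum to 4 (valence 4) → 0 H
  atom 6: C, bond orders sum to 4 (valence 4) → 0 H
  atom 7: S, bond orders sum to 1 (valence 2) → 1 H
  atom 8: C, bond orders sum to 4 (valence 4) → 0 H
  atom 9: C, bond orders sum to 4 (valence 4) → 0 H
  atom 10: N, bond orders sum to 3 (valence 3) → 0 H
  atom 11: C, bond orders sum to 4 (valence 4) → 0 H
  atom 12: Cl (halogen, monovalent) → 0 H
  atom 13: C, bond orders sum to 3 (valence 4) → 1 H
  atom 14: C, bond orders sum to 3 (valence 4) → 1 H
Totals → C:9, H:6, Cl:1, N:1, O:2, S:1.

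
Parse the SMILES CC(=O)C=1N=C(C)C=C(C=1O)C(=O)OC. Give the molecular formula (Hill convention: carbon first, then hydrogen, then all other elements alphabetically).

Walk through each heavy atom and fill implicit hydrogens from standard valence (C 4, N 3, O 2, S 2, halogen 1):
  atom 1: C, bond orders sum to 1 (valence 4) → 3 H
  atom 2: C, bond orders sum to 4 (valence 4) → 0 H
  atom 3: O, bond orders sum to 2 (valence 2) → 0 H
  atom 4: C, bond orders sum to 4 (valence 4) → 0 H
  atom 5: N, bond orders sum to 3 (valence 3) → 0 H
  atom 6: C, bond orders sum to 4 (valence 4) → 0 H
  atom 7: C, bond orders sum to 1 (valence 4) → 3 H
  atom 8: C, bond orders sum to 3 (valence 4) → 1 H
  atom 9: C, bond orders sum to 4 (valence 4) → 0 H
  atom 10: C, bond orders sum to 4 (valence 4) → 0 H
  atom 11: O, bond orders sum to 1 (valence 2) → 1 H
  atom 12: C, bond orders sum to 4 (valence 4) → 0 H
  atom 13: O, bond orders sum to 2 (valence 2) → 0 H
  atom 14: O, bond orders sum to 2 (valence 2) → 0 H
  atom 15: C, bond orders sum to 1 (valence 4) → 3 H
Totals → C:10, H:11, N:1, O:4.
In Hill order: C10H11NO4.

C10H11NO4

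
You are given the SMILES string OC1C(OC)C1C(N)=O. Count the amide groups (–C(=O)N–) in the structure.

1

The amide motif appears at heavy-atom position 7 in the SMILES.
Other groups present: 1 ether, 1 hydroxyl.
Amide count: 1.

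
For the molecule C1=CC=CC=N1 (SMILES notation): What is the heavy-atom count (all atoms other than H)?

6

Every atom symbol written in the SMILES (organic subset) is one heavy atom; implicit H are not written.
Heavy atoms by element → C:5, N:1.
Total: 6.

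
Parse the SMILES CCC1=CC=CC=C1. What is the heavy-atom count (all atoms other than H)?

Every atom symbol written in the SMILES (organic subset) is one heavy atom; implicit H are not written.
Heavy atoms by element → C:8.
Total: 8.

8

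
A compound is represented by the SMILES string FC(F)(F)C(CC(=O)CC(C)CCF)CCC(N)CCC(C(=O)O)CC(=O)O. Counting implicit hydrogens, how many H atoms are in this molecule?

29

Walk through each heavy atom and fill implicit hydrogens from standard valence (C 4, N 3, O 2, S 2, halogen 1):
  atom 1: F (halogen, monovalent) → 0 H
  atom 2: C, bond orders sum to 4 (valence 4) → 0 H
  atom 3: F (halogen, monovalent) → 0 H
  atom 4: F (halogen, monovalent) → 0 H
  atom 5: C, bond orders sum to 3 (valence 4) → 1 H
  atom 6: C, bond orders sum to 2 (valence 4) → 2 H
  atom 7: C, bond orders sum to 4 (valence 4) → 0 H
  atom 8: O, bond orders sum to 2 (valence 2) → 0 H
  atom 9: C, bond orders sum to 2 (valence 4) → 2 H
  atom 10: C, bond orders sum to 3 (valence 4) → 1 H
  atom 11: C, bond orders sum to 1 (valence 4) → 3 H
  atom 12: C, bond orders sum to 2 (valence 4) → 2 H
  atom 13: C, bond orders sum to 2 (valence 4) → 2 H
  atom 14: F (halogen, monovalent) → 0 H
  atom 15: C, bond orders sum to 2 (valence 4) → 2 H
  atom 16: C, bond orders sum to 2 (valence 4) → 2 H
  atom 17: C, bond orders sum to 3 (valence 4) → 1 H
  atom 18: N, bond orders sum to 1 (valence 3) → 2 H
  atom 19: C, bond orders sum to 2 (valence 4) → 2 H
  atom 20: C, bond orders sum to 2 (valence 4) → 2 H
  atom 21: C, bond orders sum to 3 (valence 4) → 1 H
  atom 22: C, bond orders sum to 4 (valence 4) → 0 H
  atom 23: O, bond orders sum to 2 (valence 2) → 0 H
  atom 24: O, bond orders sum to 1 (valence 2) → 1 H
  atom 25: C, bond orders sum to 2 (valence 4) → 2 H
  atom 26: C, bond orders sum to 4 (valence 4) → 0 H
  atom 27: O, bond orders sum to 2 (valence 2) → 0 H
  atom 28: O, bond orders sum to 1 (valence 2) → 1 H
Total hydrogens: 29.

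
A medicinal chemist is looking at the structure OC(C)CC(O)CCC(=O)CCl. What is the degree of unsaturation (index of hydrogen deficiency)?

Molecular formula: C8H15ClO3.
DoU = (2C + 2 + N − H − X) / 2, where X is the halogen count and O/S are ignored.
    = (2·8 + 2 + 0 − 15 − 1) / 2 = 2 / 2 = 1.

1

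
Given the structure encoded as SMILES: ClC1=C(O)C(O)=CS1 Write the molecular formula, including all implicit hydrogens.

C4H3ClO2S

Walk through each heavy atom and fill implicit hydrogens from standard valence (C 4, N 3, O 2, S 2, halogen 1):
  atom 1: Cl (halogen, monovalent) → 0 H
  atom 2: C, bond orders sum to 4 (valence 4) → 0 H
  atom 3: C, bond orders sum to 4 (valence 4) → 0 H
  atom 4: O, bond orders sum to 1 (valence 2) → 1 H
  atom 5: C, bond orders sum to 4 (valence 4) → 0 H
  atom 6: O, bond orders sum to 1 (valence 2) → 1 H
  atom 7: C, bond orders sum to 3 (valence 4) → 1 H
  atom 8: S, bond orders sum to 2 (valence 2) → 0 H
Totals → C:4, H:3, Cl:1, O:2, S:1.
In Hill order: C4H3ClO2S.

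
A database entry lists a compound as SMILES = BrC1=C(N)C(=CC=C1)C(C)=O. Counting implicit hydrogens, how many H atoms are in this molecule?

Walk through each heavy atom and fill implicit hydrogens from standard valence (C 4, N 3, O 2, S 2, halogen 1):
  atom 1: Br (halogen, monovalent) → 0 H
  atom 2: C, bond orders sum to 4 (valence 4) → 0 H
  atom 3: C, bond orders sum to 4 (valence 4) → 0 H
  atom 4: N, bond orders sum to 1 (valence 3) → 2 H
  atom 5: C, bond orders sum to 4 (valence 4) → 0 H
  atom 6: C, bond orders sum to 3 (valence 4) → 1 H
  atom 7: C, bond orders sum to 3 (valence 4) → 1 H
  atom 8: C, bond orders sum to 3 (valence 4) → 1 H
  atom 9: C, bond orders sum to 4 (valence 4) → 0 H
  atom 10: C, bond orders sum to 1 (valence 4) → 3 H
  atom 11: O, bond orders sum to 2 (valence 2) → 0 H
Total hydrogens: 8.

8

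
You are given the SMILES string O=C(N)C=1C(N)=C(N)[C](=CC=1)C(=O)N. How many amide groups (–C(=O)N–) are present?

2

The amide motif appears at heavy-atom positions 2, 12 in the SMILES.
Other groups present: 2 primary amine.
Amide count: 2.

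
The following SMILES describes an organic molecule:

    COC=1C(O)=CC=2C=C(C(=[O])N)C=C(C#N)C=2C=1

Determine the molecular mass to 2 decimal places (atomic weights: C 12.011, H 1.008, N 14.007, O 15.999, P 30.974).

242.23 g/mol

First, the molecular formula is C13H10N2O3 (counting implicit H from valence).
  C: 13 × 12.011 = 156.143
  H: 10 × 1.008 = 10.080
  N: 2 × 14.007 = 28.014
  O: 3 × 15.999 = 47.997
Sum: 13×12.011 + 10×1.008 + 2×14.007 + 3×15.999 = 242.234 → 242.23 g/mol.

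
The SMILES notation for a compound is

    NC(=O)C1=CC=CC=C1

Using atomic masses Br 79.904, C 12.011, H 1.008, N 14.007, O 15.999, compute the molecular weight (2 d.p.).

First, the molecular formula is C7H7NO (counting implicit H from valence).
  C: 7 × 12.011 = 84.077
  H: 7 × 1.008 = 7.056
  N: 1 × 14.007 = 14.007
  O: 1 × 15.999 = 15.999
Sum: 7×12.011 + 7×1.008 + 1×14.007 + 1×15.999 = 121.139 → 121.14 g/mol.

121.14 g/mol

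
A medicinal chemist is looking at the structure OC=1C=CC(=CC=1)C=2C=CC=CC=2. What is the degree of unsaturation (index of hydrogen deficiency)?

Molecular formula: C12H10O.
DoU = (2C + 2 + N − H − X) / 2, where X is the halogen count and O/S are ignored.
    = (2·12 + 2 + 0 − 10 − 0) / 2 = 16 / 2 = 8.

8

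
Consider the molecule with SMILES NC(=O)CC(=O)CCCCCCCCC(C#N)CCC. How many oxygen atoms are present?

2

Scan the SMILES for O atoms (remember two-letter symbols like Cl and Br are single atoms).
Oxygen count: 2.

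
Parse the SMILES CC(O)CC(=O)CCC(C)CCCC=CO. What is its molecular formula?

C13H24O3

Walk through each heavy atom and fill implicit hydrogens from standard valence (C 4, N 3, O 2, S 2, halogen 1):
  atom 1: C, bond orders sum to 1 (valence 4) → 3 H
  atom 2: C, bond orders sum to 3 (valence 4) → 1 H
  atom 3: O, bond orders sum to 1 (valence 2) → 1 H
  atom 4: C, bond orders sum to 2 (valence 4) → 2 H
  atom 5: C, bond orders sum to 4 (valence 4) → 0 H
  atom 6: O, bond orders sum to 2 (valence 2) → 0 H
  atom 7: C, bond orders sum to 2 (valence 4) → 2 H
  atom 8: C, bond orders sum to 2 (valence 4) → 2 H
  atom 9: C, bond orders sum to 3 (valence 4) → 1 H
  atom 10: C, bond orders sum to 1 (valence 4) → 3 H
  atom 11: C, bond orders sum to 2 (valence 4) → 2 H
  atom 12: C, bond orders sum to 2 (valence 4) → 2 H
  atom 13: C, bond orders sum to 2 (valence 4) → 2 H
  atom 14: C, bond orders sum to 3 (valence 4) → 1 H
  atom 15: C, bond orders sum to 3 (valence 4) → 1 H
  atom 16: O, bond orders sum to 1 (valence 2) → 1 H
Totals → C:13, H:24, O:3.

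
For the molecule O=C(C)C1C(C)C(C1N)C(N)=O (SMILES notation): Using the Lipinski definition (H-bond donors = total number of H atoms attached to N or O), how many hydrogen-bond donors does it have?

4

Donors: find every N or O and count the H atoms it carries.
  atom 1 (O): bond orders sum to 2 → 0 H
  atom 9 (N): bond orders sum to 1 → 2 H
  atom 11 (N): bond orders sum to 1 → 2 H
  atom 12 (O): bond orders sum to 2 → 0 H
Lipinski HBD = 4.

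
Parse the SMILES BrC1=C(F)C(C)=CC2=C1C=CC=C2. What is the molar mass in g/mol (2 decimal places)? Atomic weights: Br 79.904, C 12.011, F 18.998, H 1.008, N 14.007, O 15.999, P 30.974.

First, the molecular formula is C11H8BrF (counting implicit H from valence).
  Br: 1 × 79.904 = 79.904
  C: 11 × 12.011 = 132.121
  F: 1 × 18.998 = 18.998
  H: 8 × 1.008 = 8.064
Sum: 1×79.904 + 11×12.011 + 1×18.998 + 8×1.008 = 239.087 → 239.09 g/mol.

239.09 g/mol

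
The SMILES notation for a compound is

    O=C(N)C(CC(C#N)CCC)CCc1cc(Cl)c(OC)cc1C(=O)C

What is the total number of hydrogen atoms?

Walk through each heavy atom and fill implicit hydrogens from standard valence (C 4, N 3, O 2, S 2, halogen 1); for lowercase aromatic atoms, an aromatic c carries 1 H when it has two neighbours and 0 H with three, and aromatic n carries 0 H:
  atom 1: O, bond orders sum to 2 (valence 2) → 0 H
  atom 2: C, bond orders sum to 4 (valence 4) → 0 H
  atom 3: N, bond orders sum to 1 (valence 3) → 2 H
  atom 4: C, bond orders sum to 3 (valence 4) → 1 H
  atom 5: C, bond orders sum to 2 (valence 4) → 2 H
  atom 6: C, bond orders sum to 3 (valence 4) → 1 H
  atom 7: C, bond orders sum to 4 (valence 4) → 0 H
  atom 8: N, bond orders sum to 3 (valence 3) → 0 H
  atom 9: C, bond orders sum to 2 (valence 4) → 2 H
  atom 10: C, bond orders sum to 2 (valence 4) → 2 H
  atom 11: C, bond orders sum to 1 (valence 4) → 3 H
  atom 12: C, bond orders sum to 2 (valence 4) → 2 H
  atom 13: C, bond orders sum to 2 (valence 4) → 2 H
  atom 14: aromatic c, 3 neighbours → 0 H
  atom 15: aromatic c, 2 neighbours → 1 H
  atom 16: aromatic c, 3 neighbours → 0 H
  atom 17: Cl (halogen, monovalent) → 0 H
  atom 18: aromatic c, 3 neighbours → 0 H
  atom 19: O, bond orders sum to 2 (valence 2) → 0 H
  atom 20: C, bond orders sum to 1 (valence 4) → 3 H
  atom 21: aromatic c, 2 neighbours → 1 H
  atom 22: aromatic c, 3 neighbours → 0 H
  atom 23: C, bond orders sum to 4 (valence 4) → 0 H
  atom 24: O, bond orders sum to 2 (valence 2) → 0 H
  atom 25: C, bond orders sum to 1 (valence 4) → 3 H
Total hydrogens: 25.

25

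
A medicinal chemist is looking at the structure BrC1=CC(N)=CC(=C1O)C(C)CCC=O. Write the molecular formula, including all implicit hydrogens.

C11H14BrNO2

Walk through each heavy atom and fill implicit hydrogens from standard valence (C 4, N 3, O 2, S 2, halogen 1):
  atom 1: Br (halogen, monovalent) → 0 H
  atom 2: C, bond orders sum to 4 (valence 4) → 0 H
  atom 3: C, bond orders sum to 3 (valence 4) → 1 H
  atom 4: C, bond orders sum to 4 (valence 4) → 0 H
  atom 5: N, bond orders sum to 1 (valence 3) → 2 H
  atom 6: C, bond orders sum to 3 (valence 4) → 1 H
  atom 7: C, bond orders sum to 4 (valence 4) → 0 H
  atom 8: C, bond orders sum to 4 (valence 4) → 0 H
  atom 9: O, bond orders sum to 1 (valence 2) → 1 H
  atom 10: C, bond orders sum to 3 (valence 4) → 1 H
  atom 11: C, bond orders sum to 1 (valence 4) → 3 H
  atom 12: C, bond orders sum to 2 (valence 4) → 2 H
  atom 13: C, bond orders sum to 2 (valence 4) → 2 H
  atom 14: C, bond orders sum to 3 (valence 4) → 1 H
  atom 15: O, bond orders sum to 2 (valence 2) → 0 H
Totals → C:11, H:14, Br:1, N:1, O:2.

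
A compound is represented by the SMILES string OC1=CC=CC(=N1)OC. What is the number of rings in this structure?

1

In SMILES, each pair of matching ring-closure digits denotes one ring-closing bond; the number of such bonds equals the number of independent rings.
Ring-closure bonds here: 1.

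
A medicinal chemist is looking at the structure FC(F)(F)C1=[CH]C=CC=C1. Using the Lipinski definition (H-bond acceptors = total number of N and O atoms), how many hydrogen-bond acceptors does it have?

N atoms: 0; O atoms: 0.
Lipinski HBA = 0 + 0 = 0.

0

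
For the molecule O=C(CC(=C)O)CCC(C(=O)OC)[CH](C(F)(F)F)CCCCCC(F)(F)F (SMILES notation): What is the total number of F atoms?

6

Scan the SMILES for F atoms (remember two-letter symbols like Cl and Br are single atoms).
Fluorine count: 6.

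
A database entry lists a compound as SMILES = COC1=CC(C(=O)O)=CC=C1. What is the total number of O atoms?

3

Scan the SMILES for O atoms (remember two-letter symbols like Cl and Br are single atoms).
Oxygen count: 3.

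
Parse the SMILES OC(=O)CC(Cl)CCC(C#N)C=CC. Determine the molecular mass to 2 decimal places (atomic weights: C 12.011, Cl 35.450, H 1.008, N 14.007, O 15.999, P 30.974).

First, the molecular formula is C10H14ClNO2 (counting implicit H from valence).
  C: 10 × 12.011 = 120.110
  Cl: 1 × 35.450 = 35.450
  H: 14 × 1.008 = 14.112
  N: 1 × 14.007 = 14.007
  O: 2 × 15.999 = 31.998
Sum: 10×12.011 + 1×35.450 + 14×1.008 + 1×14.007 + 2×15.999 = 215.677 → 215.68 g/mol.

215.68 g/mol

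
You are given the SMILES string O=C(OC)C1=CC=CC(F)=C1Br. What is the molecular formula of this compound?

C8H6BrFO2

Walk through each heavy atom and fill implicit hydrogens from standard valence (C 4, N 3, O 2, S 2, halogen 1):
  atom 1: O, bond orders sum to 2 (valence 2) → 0 H
  atom 2: C, bond orders sum to 4 (valence 4) → 0 H
  atom 3: O, bond orders sum to 2 (valence 2) → 0 H
  atom 4: C, bond orders sum to 1 (valence 4) → 3 H
  atom 5: C, bond orders sum to 4 (valence 4) → 0 H
  atom 6: C, bond orders sum to 3 (valence 4) → 1 H
  atom 7: C, bond orders sum to 3 (valence 4) → 1 H
  atom 8: C, bond orders sum to 3 (valence 4) → 1 H
  atom 9: C, bond orders sum to 4 (valence 4) → 0 H
  atom 10: F (halogen, monovalent) → 0 H
  atom 11: C, bond orders sum to 4 (valence 4) → 0 H
  atom 12: Br (halogen, monovalent) → 0 H
Totals → C:8, H:6, Br:1, F:1, O:2.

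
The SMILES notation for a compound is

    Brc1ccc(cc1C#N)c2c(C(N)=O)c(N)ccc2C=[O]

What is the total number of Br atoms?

Scan the SMILES for Br atoms (remember two-letter symbols like Cl and Br are single atoms).
Bromine count: 1.

1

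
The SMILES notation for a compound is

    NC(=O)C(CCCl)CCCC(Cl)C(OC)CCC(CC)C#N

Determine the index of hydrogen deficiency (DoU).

3

Molecular formula: C16H28Cl2N2O2.
DoU = (2C + 2 + N − H − X) / 2, where X is the halogen count and O/S are ignored.
    = (2·16 + 2 + 2 − 28 − 2) / 2 = 6 / 2 = 3.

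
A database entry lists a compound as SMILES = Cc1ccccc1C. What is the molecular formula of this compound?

C8H10

Walk through each heavy atom and fill implicit hydrogens from standard valence (C 4, N 3, O 2, S 2, halogen 1); for lowercase aromatic atoms, an aromatic c carries 1 H when it has two neighbours and 0 H with three, and aromatic n carries 0 H:
  atom 1: C, bond orders sum to 1 (valence 4) → 3 H
  atom 2: aromatic c, 3 neighbours → 0 H
  atom 3: aromatic c, 2 neighbours → 1 H
  atom 4: aromatic c, 2 neighbours → 1 H
  atom 5: aromatic c, 2 neighbours → 1 H
  atom 6: aromatic c, 2 neighbours → 1 H
  atom 7: aromatic c, 3 neighbours → 0 H
  atom 8: C, bond orders sum to 1 (valence 4) → 3 H
Totals → C:8, H:10.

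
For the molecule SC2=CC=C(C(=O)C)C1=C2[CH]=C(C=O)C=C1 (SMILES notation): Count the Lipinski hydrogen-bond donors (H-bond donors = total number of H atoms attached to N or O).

0

Donors: find every N or O and count the H atoms it carries.
  atom 7 (O): bond orders sum to 2 → 0 H
  atom 14 (O): bond orders sum to 2 → 0 H
Lipinski HBD = 0.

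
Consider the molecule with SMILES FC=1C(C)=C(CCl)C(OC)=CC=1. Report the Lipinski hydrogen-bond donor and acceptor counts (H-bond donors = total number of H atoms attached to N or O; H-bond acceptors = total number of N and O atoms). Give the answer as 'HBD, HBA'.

0, 1

Donors: find every N or O and count the H atoms it carries.
  atom 9 (O): bond orders sum to 2 → 0 H
Lipinski HBD = 0.
Acceptors: N atoms = 0, O atoms = 1 → HBA = 1.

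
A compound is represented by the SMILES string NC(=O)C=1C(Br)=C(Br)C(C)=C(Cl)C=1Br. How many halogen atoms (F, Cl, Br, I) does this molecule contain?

Halogen atoms appear at heavy-atom positions 6, 8, 12, 14 (3×Br, 1×Cl).
Other groups present: 1 amide.
Halogen count: 4.

4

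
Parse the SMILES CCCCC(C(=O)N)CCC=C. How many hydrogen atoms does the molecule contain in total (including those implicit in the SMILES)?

19

Walk through each heavy atom and fill implicit hydrogens from standard valence (C 4, N 3, O 2, S 2, halogen 1):
  atom 1: C, bond orders sum to 1 (valence 4) → 3 H
  atom 2: C, bond orders sum to 2 (valence 4) → 2 H
  atom 3: C, bond orders sum to 2 (valence 4) → 2 H
  atom 4: C, bond orders sum to 2 (valence 4) → 2 H
  atom 5: C, bond orders sum to 3 (valence 4) → 1 H
  atom 6: C, bond orders sum to 4 (valence 4) → 0 H
  atom 7: O, bond orders sum to 2 (valence 2) → 0 H
  atom 8: N, bond orders sum to 1 (valence 3) → 2 H
  atom 9: C, bond orders sum to 2 (valence 4) → 2 H
  atom 10: C, bond orders sum to 2 (valence 4) → 2 H
  atom 11: C, bond orders sum to 3 (valence 4) → 1 H
  atom 12: C, bond orders sum to 2 (valence 4) → 2 H
Total hydrogens: 19.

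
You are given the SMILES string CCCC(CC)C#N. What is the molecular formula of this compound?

Walk through each heavy atom and fill implicit hydrogens from standard valence (C 4, N 3, O 2, S 2, halogen 1):
  atom 1: C, bond orders sum to 1 (valence 4) → 3 H
  atom 2: C, bond orders sum to 2 (valence 4) → 2 H
  atom 3: C, bond orders sum to 2 (valence 4) → 2 H
  atom 4: C, bond orders sum to 3 (valence 4) → 1 H
  atom 5: C, bond orders sum to 2 (valence 4) → 2 H
  atom 6: C, bond orders sum to 1 (valence 4) → 3 H
  atom 7: C, bond orders sum to 4 (valence 4) → 0 H
  atom 8: N, bond orders sum to 3 (valence 3) → 0 H
Totals → C:7, H:13, N:1.

C7H13N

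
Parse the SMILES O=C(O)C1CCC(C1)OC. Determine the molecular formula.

Walk through each heavy atom and fill implicit hydrogens from standard valence (C 4, N 3, O 2, S 2, halogen 1):
  atom 1: O, bond orders sum to 2 (valence 2) → 0 H
  atom 2: C, bond orders sum to 4 (valence 4) → 0 H
  atom 3: O, bond orders sum to 1 (valence 2) → 1 H
  atom 4: C, bond orders sum to 3 (valence 4) → 1 H
  atom 5: C, bond orders sum to 2 (valence 4) → 2 H
  atom 6: C, bond orders sum to 2 (valence 4) → 2 H
  atom 7: C, bond orders sum to 3 (valence 4) → 1 H
  atom 8: C, bond orders sum to 2 (valence 4) → 2 H
  atom 9: O, bond orders sum to 2 (valence 2) → 0 H
  atom 10: C, bond orders sum to 1 (valence 4) → 3 H
Totals → C:7, H:12, O:3.

C7H12O3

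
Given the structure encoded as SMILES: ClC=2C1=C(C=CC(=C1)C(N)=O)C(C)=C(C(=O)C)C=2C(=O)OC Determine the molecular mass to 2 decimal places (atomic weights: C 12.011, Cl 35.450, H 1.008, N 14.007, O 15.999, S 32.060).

First, the molecular formula is C16H14ClNO4 (counting implicit H from valence).
  C: 16 × 12.011 = 192.176
  Cl: 1 × 35.450 = 35.450
  H: 14 × 1.008 = 14.112
  N: 1 × 14.007 = 14.007
  O: 4 × 15.999 = 63.996
Sum: 16×12.011 + 1×35.450 + 14×1.008 + 1×14.007 + 4×15.999 = 319.741 → 319.74 g/mol.

319.74 g/mol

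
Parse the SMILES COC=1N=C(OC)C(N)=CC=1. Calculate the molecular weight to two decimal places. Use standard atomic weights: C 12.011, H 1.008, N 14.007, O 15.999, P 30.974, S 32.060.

First, the molecular formula is C7H10N2O2 (counting implicit H from valence).
  C: 7 × 12.011 = 84.077
  H: 10 × 1.008 = 10.080
  N: 2 × 14.007 = 28.014
  O: 2 × 15.999 = 31.998
Sum: 7×12.011 + 10×1.008 + 2×14.007 + 2×15.999 = 154.169 → 154.17 g/mol.

154.17 g/mol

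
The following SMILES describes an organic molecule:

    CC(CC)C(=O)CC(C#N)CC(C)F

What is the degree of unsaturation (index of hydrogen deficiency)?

3

Molecular formula: C11H18FNO.
DoU = (2C + 2 + N − H − X) / 2, where X is the halogen count and O/S are ignored.
    = (2·11 + 2 + 1 − 18 − 1) / 2 = 6 / 2 = 3.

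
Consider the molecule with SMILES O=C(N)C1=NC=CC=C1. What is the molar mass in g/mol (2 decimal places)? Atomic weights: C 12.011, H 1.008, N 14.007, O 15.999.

First, the molecular formula is C6H6N2O (counting implicit H from valence).
  C: 6 × 12.011 = 72.066
  H: 6 × 1.008 = 6.048
  N: 2 × 14.007 = 28.014
  O: 1 × 15.999 = 15.999
Sum: 6×12.011 + 6×1.008 + 2×14.007 + 1×15.999 = 122.127 → 122.13 g/mol.

122.13 g/mol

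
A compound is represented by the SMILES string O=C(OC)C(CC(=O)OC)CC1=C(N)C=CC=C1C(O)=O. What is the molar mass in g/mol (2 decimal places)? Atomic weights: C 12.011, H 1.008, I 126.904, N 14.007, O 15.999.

First, the molecular formula is C14H17NO6 (counting implicit H from valence).
  C: 14 × 12.011 = 168.154
  H: 17 × 1.008 = 17.136
  N: 1 × 14.007 = 14.007
  O: 6 × 15.999 = 95.994
Sum: 14×12.011 + 17×1.008 + 1×14.007 + 6×15.999 = 295.291 → 295.29 g/mol.

295.29 g/mol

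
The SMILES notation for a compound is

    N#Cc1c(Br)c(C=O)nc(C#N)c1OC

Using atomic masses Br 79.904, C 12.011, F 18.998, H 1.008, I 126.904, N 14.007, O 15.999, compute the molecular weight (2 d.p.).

First, the molecular formula is C9H4BrN3O2 (counting implicit H from valence).
  Br: 1 × 79.904 = 79.904
  C: 9 × 12.011 = 108.099
  H: 4 × 1.008 = 4.032
  N: 3 × 14.007 = 42.021
  O: 2 × 15.999 = 31.998
Sum: 1×79.904 + 9×12.011 + 4×1.008 + 3×14.007 + 2×15.999 = 266.054 → 266.05 g/mol.

266.05 g/mol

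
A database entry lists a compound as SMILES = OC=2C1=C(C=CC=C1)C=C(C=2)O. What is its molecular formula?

Walk through each heavy atom and fill implicit hydrogens from standard valence (C 4, N 3, O 2, S 2, halogen 1):
  atom 1: O, bond orders sum to 1 (valence 2) → 1 H
  atom 2: C, bond orders sum to 4 (valence 4) → 0 H
  atom 3: C, bond orders sum to 4 (valence 4) → 0 H
  atom 4: C, bond orders sum to 4 (valence 4) → 0 H
  atom 5: C, bond orders sum to 3 (valence 4) → 1 H
  atom 6: C, bond orders sum to 3 (valence 4) → 1 H
  atom 7: C, bond orders sum to 3 (valence 4) → 1 H
  atom 8: C, bond orders sum to 3 (valence 4) → 1 H
  atom 9: C, bond orders sum to 3 (valence 4) → 1 H
  atom 10: C, bond orders sum to 4 (valence 4) → 0 H
  atom 11: C, bond orders sum to 3 (valence 4) → 1 H
  atom 12: O, bond orders sum to 1 (valence 2) → 1 H
Totals → C:10, H:8, O:2.
In Hill order: C10H8O2.

C10H8O2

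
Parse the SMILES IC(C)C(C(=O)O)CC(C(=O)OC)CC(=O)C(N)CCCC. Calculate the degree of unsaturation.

3

Degree of unsaturation = (number of rings) + (number of π bonds).
Ring closures in the SMILES: 0.
π bonds: 3 double bonds (each 1 DoU) → 3 DoU from unsaturation.
Total DoU = 0 + 3 = 3.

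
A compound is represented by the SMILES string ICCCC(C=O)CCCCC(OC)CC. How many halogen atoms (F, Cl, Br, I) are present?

1

Halogen atoms appear at heavy-atom position 1 (1×I).
Other groups present: 1 aldehyde, 1 ether.
Halogen count: 1.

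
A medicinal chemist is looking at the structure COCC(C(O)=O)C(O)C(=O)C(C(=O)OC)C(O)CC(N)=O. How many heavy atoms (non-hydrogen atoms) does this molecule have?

Every atom symbol written in the SMILES (organic subset) is one heavy atom; implicit H are not written.
Heavy atoms by element → C:12, N:1, O:9.
Total: 22.

22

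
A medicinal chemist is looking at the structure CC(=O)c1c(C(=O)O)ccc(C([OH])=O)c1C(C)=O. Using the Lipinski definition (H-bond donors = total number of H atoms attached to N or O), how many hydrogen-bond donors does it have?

2

Donors: find every N or O and count the H atoms it carries.
  atom 3 (O): bond orders sum to 2 → 0 H
  atom 7 (O): bond orders sum to 2 → 0 H
  atom 8 (O): bond orders sum to 1 → 1 H
  atom 13 (O): bond orders sum to 1 → 1 H
  atom 14 (O): bond orders sum to 2 → 0 H
  atom 18 (O): bond orders sum to 2 → 0 H
Lipinski HBD = 2.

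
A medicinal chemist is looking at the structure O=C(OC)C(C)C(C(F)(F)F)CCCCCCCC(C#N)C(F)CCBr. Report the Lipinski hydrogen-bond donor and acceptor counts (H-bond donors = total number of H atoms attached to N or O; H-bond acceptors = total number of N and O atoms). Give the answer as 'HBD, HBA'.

0, 3

Donors: find every N or O and count the H atoms it carries.
  atom 1 (O): bond orders sum to 2 → 0 H
  atom 3 (O): bond orders sum to 2 → 0 H
  atom 21 (N): bond orders sum to 3 → 0 H
Lipinski HBD = 0.
Acceptors: N atoms = 1, O atoms = 2 → HBA = 3.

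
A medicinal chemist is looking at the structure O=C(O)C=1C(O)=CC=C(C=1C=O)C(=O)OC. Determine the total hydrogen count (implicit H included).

8

Walk through each heavy atom and fill implicit hydrogens from standard valence (C 4, N 3, O 2, S 2, halogen 1):
  atom 1: O, bond orders sum to 2 (valence 2) → 0 H
  atom 2: C, bond orders sum to 4 (valence 4) → 0 H
  atom 3: O, bond orders sum to 1 (valence 2) → 1 H
  atom 4: C, bond orders sum to 4 (valence 4) → 0 H
  atom 5: C, bond orders sum to 4 (valence 4) → 0 H
  atom 6: O, bond orders sum to 1 (valence 2) → 1 H
  atom 7: C, bond orders sum to 3 (valence 4) → 1 H
  atom 8: C, bond orders sum to 3 (valence 4) → 1 H
  atom 9: C, bond orders sum to 4 (valence 4) → 0 H
  atom 10: C, bond orders sum to 4 (valence 4) → 0 H
  atom 11: C, bond orders sum to 3 (valence 4) → 1 H
  atom 12: O, bond orders sum to 2 (valence 2) → 0 H
  atom 13: C, bond orders sum to 4 (valence 4) → 0 H
  atom 14: O, bond orders sum to 2 (valence 2) → 0 H
  atom 15: O, bond orders sum to 2 (valence 2) → 0 H
  atom 16: C, bond orders sum to 1 (valence 4) → 3 H
Total hydrogens: 8.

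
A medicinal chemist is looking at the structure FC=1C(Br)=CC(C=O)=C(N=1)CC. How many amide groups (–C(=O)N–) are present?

Scan the SMILES for the amide motif — none present.
Groups that are present: 1 aldehyde.

0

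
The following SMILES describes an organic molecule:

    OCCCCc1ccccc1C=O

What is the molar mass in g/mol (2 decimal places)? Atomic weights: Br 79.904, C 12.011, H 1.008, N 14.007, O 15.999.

First, the molecular formula is C11H14O2 (counting implicit H from valence).
  C: 11 × 12.011 = 132.121
  H: 14 × 1.008 = 14.112
  O: 2 × 15.999 = 31.998
Sum: 11×12.011 + 14×1.008 + 2×15.999 = 178.231 → 178.23 g/mol.

178.23 g/mol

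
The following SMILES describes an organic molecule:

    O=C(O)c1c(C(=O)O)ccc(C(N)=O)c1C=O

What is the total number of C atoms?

10

Count every carbon token in the SMILES (each C, including those in ring-closure positions and inside branches).
Carbon count: 10.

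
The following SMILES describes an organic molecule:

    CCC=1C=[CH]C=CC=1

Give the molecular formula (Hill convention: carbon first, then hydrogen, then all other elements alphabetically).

C8H10

Walk through each heavy atom and fill implicit hydrogens from standard valence (C 4, N 3, O 2, S 2, halogen 1):
  atom 1: C, bond orders sum to 1 (valence 4) → 3 H
  atom 2: C, bond orders sum to 2 (valence 4) → 2 H
  atom 3: C, bond orders sum to 4 (valence 4) → 0 H
  atom 4: C, bond orders sum to 3 (valence 4) → 1 H
  atom 5: C with explicit H count 1
  atom 6: C, bond orders sum to 3 (valence 4) → 1 H
  atom 7: C, bond orders sum to 3 (valence 4) → 1 H
  atom 8: C, bond orders sum to 3 (valence 4) → 1 H
Totals → C:8, H:10.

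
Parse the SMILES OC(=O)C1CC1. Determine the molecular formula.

Walk through each heavy atom and fill implicit hydrogens from standard valence (C 4, N 3, O 2, S 2, halogen 1):
  atom 1: O, bond orders sum to 1 (valence 2) → 1 H
  atom 2: C, bond orders sum to 4 (valence 4) → 0 H
  atom 3: O, bond orders sum to 2 (valence 2) → 0 H
  atom 4: C, bond orders sum to 3 (valence 4) → 1 H
  atom 5: C, bond orders sum to 2 (valence 4) → 2 H
  atom 6: C, bond orders sum to 2 (valence 4) → 2 H
Totals → C:4, H:6, O:2.
In Hill order: C4H6O2.

C4H6O2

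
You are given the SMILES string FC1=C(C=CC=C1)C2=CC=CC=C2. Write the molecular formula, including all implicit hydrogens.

C12H9F

Walk through each heavy atom and fill implicit hydrogens from standard valence (C 4, N 3, O 2, S 2, halogen 1):
  atom 1: F (halogen, monovalent) → 0 H
  atom 2: C, bond orders sum to 4 (valence 4) → 0 H
  atom 3: C, bond orders sum to 4 (valence 4) → 0 H
  atom 4: C, bond orders sum to 3 (valence 4) → 1 H
  atom 5: C, bond orders sum to 3 (valence 4) → 1 H
  atom 6: C, bond orders sum to 3 (valence 4) → 1 H
  atom 7: C, bond orders sum to 3 (valence 4) → 1 H
  atom 8: C, bond orders sum to 4 (valence 4) → 0 H
  atom 9: C, bond orders sum to 3 (valence 4) → 1 H
  atom 10: C, bond orders sum to 3 (valence 4) → 1 H
  atom 11: C, bond orders sum to 3 (valence 4) → 1 H
  atom 12: C, bond orders sum to 3 (valence 4) → 1 H
  atom 13: C, bond orders sum to 3 (valence 4) → 1 H
Totals → C:12, H:9, F:1.
In Hill order: C12H9F.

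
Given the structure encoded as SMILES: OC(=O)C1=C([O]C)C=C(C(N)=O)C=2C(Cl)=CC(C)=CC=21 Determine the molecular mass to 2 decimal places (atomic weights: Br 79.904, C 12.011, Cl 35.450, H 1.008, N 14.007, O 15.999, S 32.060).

First, the molecular formula is C14H12ClNO4 (counting implicit H from valence).
  C: 14 × 12.011 = 168.154
  Cl: 1 × 35.450 = 35.450
  H: 12 × 1.008 = 12.096
  N: 1 × 14.007 = 14.007
  O: 4 × 15.999 = 63.996
Sum: 14×12.011 + 1×35.450 + 12×1.008 + 1×14.007 + 4×15.999 = 293.703 → 293.70 g/mol.

293.70 g/mol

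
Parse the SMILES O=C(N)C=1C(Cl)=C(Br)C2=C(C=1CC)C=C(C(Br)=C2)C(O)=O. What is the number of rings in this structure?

2

In SMILES, each pair of matching ring-closure digits denotes one ring-closing bond; the number of such bonds equals the number of independent rings.
Ring-closure bonds here: 2.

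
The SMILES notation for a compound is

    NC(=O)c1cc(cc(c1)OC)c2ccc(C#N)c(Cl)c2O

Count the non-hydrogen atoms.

21

Every atom symbol written in the SMILES (organic subset) is one heavy atom; implicit H are not written.
Heavy atoms by element → C:15, Cl:1, N:2, O:3.
Total: 21.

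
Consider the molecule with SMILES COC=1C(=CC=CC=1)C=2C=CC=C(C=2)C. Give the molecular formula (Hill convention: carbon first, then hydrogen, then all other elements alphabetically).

C14H14O

Walk through each heavy atom and fill implicit hydrogens from standard valence (C 4, N 3, O 2, S 2, halogen 1):
  atom 1: C, bond orders sum to 1 (valence 4) → 3 H
  atom 2: O, bond orders sum to 2 (valence 2) → 0 H
  atom 3: C, bond orders sum to 4 (valence 4) → 0 H
  atom 4: C, bond orders sum to 4 (valence 4) → 0 H
  atom 5: C, bond orders sum to 3 (valence 4) → 1 H
  atom 6: C, bond orders sum to 3 (valence 4) → 1 H
  atom 7: C, bond orders sum to 3 (valence 4) → 1 H
  atom 8: C, bond orders sum to 3 (valence 4) → 1 H
  atom 9: C, bond orders sum to 4 (valence 4) → 0 H
  atom 10: C, bond orders sum to 3 (valence 4) → 1 H
  atom 11: C, bond orders sum to 3 (valence 4) → 1 H
  atom 12: C, bond orders sum to 3 (valence 4) → 1 H
  atom 13: C, bond orders sum to 4 (valence 4) → 0 H
  atom 14: C, bond orders sum to 3 (valence 4) → 1 H
  atom 15: C, bond orders sum to 1 (valence 4) → 3 H
Totals → C:14, H:14, O:1.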